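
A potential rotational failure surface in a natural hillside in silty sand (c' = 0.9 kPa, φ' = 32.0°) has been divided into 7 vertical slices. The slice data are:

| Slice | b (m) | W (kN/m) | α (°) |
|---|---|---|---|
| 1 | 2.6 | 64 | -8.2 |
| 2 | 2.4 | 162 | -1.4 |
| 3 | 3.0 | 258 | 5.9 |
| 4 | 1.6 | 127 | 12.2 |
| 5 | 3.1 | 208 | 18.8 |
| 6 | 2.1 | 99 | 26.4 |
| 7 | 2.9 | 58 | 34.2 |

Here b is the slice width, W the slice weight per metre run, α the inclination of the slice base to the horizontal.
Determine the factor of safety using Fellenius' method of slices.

FS = 3.28

Ordinary method of slices: FS = Σ[c'·Δl_i + (W_i cosα_i)·tanφ'] / Σ W_i sinα_i, with Δl_i = b_i / cosα_i.
Slice 1: Δl = 2.6/cos(-8.2°) = 2.627 m; N'_1 = 64·cos(-8.2°) = 63.3; c'Δl = 2.36; W sinα = -9.1
Slice 2: Δl = 2.4/cos(-1.4°) = 2.401 m; N'_2 = 162·cos(-1.4°) = 162.0; c'Δl = 2.16; W sinα = -4.0
Slice 3: Δl = 3.0/cos5.9° = 3.016 m; N'_3 = 258·cos5.9° = 256.6; c'Δl = 2.71; W sinα = 26.5
Slice 4: Δl = 1.6/cos12.2° = 1.637 m; N'_4 = 127·cos12.2° = 124.1; c'Δl = 1.47; W sinα = 26.8
Slice 5: Δl = 3.1/cos18.8° = 3.275 m; N'_5 = 208·cos18.8° = 196.9; c'Δl = 2.95; W sinα = 67.0
Slice 6: Δl = 2.1/cos26.4° = 2.345 m; N'_6 = 99·cos26.4° = 88.7; c'Δl = 2.11; W sinα = 44.0
Slice 7: Δl = 2.9/cos34.2° = 3.506 m; N'_7 = 58·cos34.2° = 48.0; c'Δl = 3.16; W sinα = 32.6
Σc'Δl = 16.9 kN/m; ΣN' = 939.6 kN/m; ΣW sinα = 183.9 kN/m
Resisting = 16.9 + 939.6·tan32.0° = 16.9 + 587.1 = 604.1 kN/m
FS = 604.1 / 183.9 = 3.284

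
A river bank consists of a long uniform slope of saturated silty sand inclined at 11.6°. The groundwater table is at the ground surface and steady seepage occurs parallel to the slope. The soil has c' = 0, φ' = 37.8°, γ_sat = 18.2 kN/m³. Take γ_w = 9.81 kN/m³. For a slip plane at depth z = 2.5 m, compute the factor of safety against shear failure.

FS = 1.74

With seepage parallel to the slope and the water table at the surface, the effective normal stress on the slip plane uses the buoyant unit weight γ' = γ_sat − γ_w while the driving shear stress uses γ_sat:
FS = [c' + γ' z cos²β tanφ'] / [γ_sat z sinβ cosβ]
(For c' = 0 this reduces to FS = (γ'/γ_sat)·tanφ'/tanβ.)
γ' = 18.2 − 9.81 = 8.39 kN/m³
Numerator = 0.0 + 8.39·2.5·cos²11.6°·tan37.8° = 0.0 + 8.39·2.5·0.9596·0.7757 = 15.612 kPa
Denominator = 18.2·2.5·sin11.6°·cos11.6° = 18.2·2.5·0.2011·0.9796 = 8.962 kPa
FS = 15.612 / 8.962 = 1.742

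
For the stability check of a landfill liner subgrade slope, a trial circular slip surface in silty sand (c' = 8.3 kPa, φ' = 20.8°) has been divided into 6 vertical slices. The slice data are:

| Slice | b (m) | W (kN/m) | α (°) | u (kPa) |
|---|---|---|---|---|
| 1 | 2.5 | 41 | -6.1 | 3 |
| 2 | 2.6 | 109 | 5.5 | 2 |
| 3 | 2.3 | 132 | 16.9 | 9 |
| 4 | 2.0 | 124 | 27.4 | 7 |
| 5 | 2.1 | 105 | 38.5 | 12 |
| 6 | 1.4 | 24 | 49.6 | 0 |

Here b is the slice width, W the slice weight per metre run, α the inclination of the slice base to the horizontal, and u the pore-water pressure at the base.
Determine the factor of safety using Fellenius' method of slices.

FS = 1.48

Ordinary method of slices: FS = Σ[c'·Δl_i + (W_i cosα_i − u_i·Δl_i)·tanφ'] / Σ W_i sinα_i, with Δl_i = b_i / cosα_i.
Slice 1: Δl = 2.5/cos(-6.1°) = 2.514 m; N'_1 = 41·cos(-6.1°) − 3·2.514 = 33.2; c'Δl = 20.87; W sinα = -4.4
Slice 2: Δl = 2.6/cos5.5° = 2.612 m; N'_2 = 109·cos5.5° − 2·2.612 = 103.3; c'Δl = 21.68; W sinα = 10.4
Slice 3: Δl = 2.3/cos16.9° = 2.404 m; N'_3 = 132·cos16.9° − 9·2.404 = 104.7; c'Δl = 19.95; W sinα = 38.4
Slice 4: Δl = 2.0/cos27.4° = 2.253 m; N'_4 = 124·cos27.4° − 7·2.253 = 94.3; c'Δl = 18.70; W sinα = 57.1
Slice 5: Δl = 2.1/cos38.5° = 2.683 m; N'_5 = 105·cos38.5° − 12·2.683 = 50.0; c'Δl = 22.27; W sinα = 65.4
Slice 6: Δl = 1.4/cos49.6° = 2.160 m; N'_6 = 24·cos49.6° − 0·2.160 = 15.6; c'Δl = 17.93; W sinα = 18.3
Σc'Δl = 121.4 kN/m; ΣN' = 401.0 kN/m; ΣW sinα = 185.2 kN/m
Resisting = 121.4 + 401.0·tan20.8° = 121.4 + 152.3 = 273.7 kN/m
FS = 273.7 / 185.2 = 1.478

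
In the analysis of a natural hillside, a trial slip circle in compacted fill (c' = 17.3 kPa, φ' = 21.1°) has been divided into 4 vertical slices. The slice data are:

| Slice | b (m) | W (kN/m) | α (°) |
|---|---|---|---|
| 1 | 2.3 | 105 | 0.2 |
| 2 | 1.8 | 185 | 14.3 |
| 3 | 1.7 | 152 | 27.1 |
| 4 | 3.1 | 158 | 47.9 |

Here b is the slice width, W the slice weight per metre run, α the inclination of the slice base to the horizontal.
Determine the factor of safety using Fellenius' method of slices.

FS = 1.67

Ordinary method of slices: FS = Σ[c'·Δl_i + (W_i cosα_i)·tanφ'] / Σ W_i sinα_i, with Δl_i = b_i / cosα_i.
Slice 1: Δl = 2.3/cos0.2° = 2.300 m; N'_1 = 105·cos0.2° = 105.0; c'Δl = 39.79; W sinα = 0.4
Slice 2: Δl = 1.8/cos14.3° = 1.858 m; N'_2 = 185·cos14.3° = 179.3; c'Δl = 32.14; W sinα = 45.7
Slice 3: Δl = 1.7/cos27.1° = 1.910 m; N'_3 = 152·cos27.1° = 135.3; c'Δl = 33.04; W sinα = 69.2
Slice 4: Δl = 3.1/cos47.9° = 4.624 m; N'_4 = 158·cos47.9° = 105.9; c'Δl = 79.99; W sinα = 117.2
Σc'Δl = 185.0 kN/m; ΣN' = 525.5 kN/m; ΣW sinα = 232.5 kN/m
Resisting = 185.0 + 525.5·tan21.1° = 185.0 + 202.8 = 387.7 kN/m
FS = 387.7 / 232.5 = 1.667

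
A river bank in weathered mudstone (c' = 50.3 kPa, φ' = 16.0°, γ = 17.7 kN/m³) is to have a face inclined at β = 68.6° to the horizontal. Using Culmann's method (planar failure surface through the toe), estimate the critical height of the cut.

H_c = 25.91 m

Culmann's analysis gives the critical failure plane at α_cr = (β + φ')/2 = (68.6 + 16.0)/2 = 42.3°, and the critical height
H_c = (4c'/γ) · sinβ cosφ' / [1 − cos(β − φ')]
    = (4·50.3/17.7) · sin68.6°·cos16.0° / [1 − cos(52.6°)]
    = 11.367 · 0.9311·0.9613 / [1 − 0.6074]
    = 11.367 · 0.8950 / 0.3926
    = 25.91 m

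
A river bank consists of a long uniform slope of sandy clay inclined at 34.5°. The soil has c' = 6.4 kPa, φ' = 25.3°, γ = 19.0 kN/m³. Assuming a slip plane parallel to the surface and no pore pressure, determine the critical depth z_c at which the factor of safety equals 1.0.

z_c = 2.31 m

Setting FS = 1.00 in FS = [c' + γz cos²β tanφ'] / [γz sinβ cosβ] and solving for z:
z = c' / [γ cosβ (FS·sinβ − cosβ·tanφ')]
  = 6.4 / [19.0·cos34.5°·(1.00·sin34.5° − cos34.5°·tan25.3°)]
  = 6.4 / [19.0·0.8241·(1.00·0.5664 − 0.8241·0.4727)]
  = 6.4 / 2.7691 = 2.311 m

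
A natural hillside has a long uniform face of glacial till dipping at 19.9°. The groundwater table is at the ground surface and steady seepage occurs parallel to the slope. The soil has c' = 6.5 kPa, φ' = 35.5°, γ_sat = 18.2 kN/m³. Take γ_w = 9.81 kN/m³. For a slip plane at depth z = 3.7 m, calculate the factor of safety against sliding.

FS = 1.21

With seepage parallel to the slope and the water table at the surface, the effective normal stress on the slip plane uses the buoyant unit weight γ' = γ_sat − γ_w while the driving shear stress uses γ_sat:
FS = [c' + γ' z cos²β tanφ'] / [γ_sat z sinβ cosβ]
γ' = 18.2 − 9.81 = 8.39 kN/m³
Numerator = 6.5 + 8.39·3.7·cos²19.9°·tan35.5° = 6.5 + 8.39·3.7·0.8841·0.7133 = 26.077 kPa
Denominator = 18.2·3.7·sin19.9°·cos19.9° = 18.2·3.7·0.3404·0.9403 = 21.552 kPa
FS = 26.077 / 21.552 = 1.210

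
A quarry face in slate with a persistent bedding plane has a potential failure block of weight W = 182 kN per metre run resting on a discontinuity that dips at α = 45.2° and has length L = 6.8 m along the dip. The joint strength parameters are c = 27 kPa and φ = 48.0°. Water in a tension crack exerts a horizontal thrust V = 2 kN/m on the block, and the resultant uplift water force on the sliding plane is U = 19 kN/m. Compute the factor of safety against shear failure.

FS = 2.32

Resolving the block weight along and normal to the plane and applying the Mohr–Coulomb strength on the joint:
N' = W cosα − U − V sinα = 182·cos45.2° − 19 − 2·sin45.2° = 107.8 kN/m
Driving force T = W sinα + V cosα = 182·sin45.2° + 2·cos45.2° = 130.6 kN/m
Resisting force R = c·L + N'·tanφ = 27·6.8 + 107.8·tan48.0° = 183.6 + 119.8 = 303.4 kN/m
FS = R / T = 303.4 / 130.6 = 2.324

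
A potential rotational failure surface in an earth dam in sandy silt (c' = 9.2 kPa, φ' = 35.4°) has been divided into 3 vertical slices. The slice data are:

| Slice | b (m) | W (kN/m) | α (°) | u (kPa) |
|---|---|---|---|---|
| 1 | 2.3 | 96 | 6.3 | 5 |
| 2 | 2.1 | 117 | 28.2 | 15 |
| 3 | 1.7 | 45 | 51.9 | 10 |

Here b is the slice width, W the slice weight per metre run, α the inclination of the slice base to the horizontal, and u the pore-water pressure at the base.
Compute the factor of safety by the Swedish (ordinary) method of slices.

FS = 1.74

Ordinary method of slices: FS = Σ[c'·Δl_i + (W_i cosα_i − u_i·Δl_i)·tanφ'] / Σ W_i sinα_i, with Δl_i = b_i / cosα_i.
Slice 1: Δl = 2.3/cos6.3° = 2.314 m; N'_1 = 96·cos6.3° − 5·2.314 = 83.9; c'Δl = 21.29; W sinα = 10.5
Slice 2: Δl = 2.1/cos28.2° = 2.383 m; N'_2 = 117·cos28.2° − 15·2.383 = 67.4; c'Δl = 21.92; W sinα = 55.3
Slice 3: Δl = 1.7/cos51.9° = 2.755 m; N'_3 = 45·cos51.9° − 10·2.755 = 0.2; c'Δl = 25.35; W sinα = 35.4
Σc'Δl = 68.6 kN/m; ΣN' = 151.4 kN/m; ΣW sinα = 101.2 kN/m
Resisting = 68.6 + 151.4·tan35.4° = 68.6 + 107.6 = 176.2 kN/m
FS = 176.2 / 101.2 = 1.740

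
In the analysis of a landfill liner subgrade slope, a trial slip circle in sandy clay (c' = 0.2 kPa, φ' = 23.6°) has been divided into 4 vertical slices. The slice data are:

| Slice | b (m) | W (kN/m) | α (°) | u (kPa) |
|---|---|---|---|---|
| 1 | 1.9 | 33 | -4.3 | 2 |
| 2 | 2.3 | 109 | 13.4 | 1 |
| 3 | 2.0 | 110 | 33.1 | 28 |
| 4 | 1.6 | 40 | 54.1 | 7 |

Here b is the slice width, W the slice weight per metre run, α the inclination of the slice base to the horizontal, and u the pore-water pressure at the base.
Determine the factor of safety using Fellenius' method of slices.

FS = 0.63

Ordinary method of slices: FS = Σ[c'·Δl_i + (W_i cosα_i − u_i·Δl_i)·tanφ'] / Σ W_i sinα_i, with Δl_i = b_i / cosα_i.
Slice 1: Δl = 1.9/cos(-4.3°) = 1.905 m; N'_1 = 33·cos(-4.3°) − 2·1.905 = 29.1; c'Δl = 0.38; W sinα = -2.5
Slice 2: Δl = 2.3/cos13.4° = 2.364 m; N'_2 = 109·cos13.4° − 1·2.364 = 103.7; c'Δl = 0.47; W sinα = 25.3
Slice 3: Δl = 2.0/cos33.1° = 2.387 m; N'_3 = 110·cos33.1° − 28·2.387 = 25.3; c'Δl = 0.48; W sinα = 60.1
Slice 4: Δl = 1.6/cos54.1° = 2.729 m; N'_4 = 40·cos54.1° − 7·2.729 = 4.4; c'Δl = 0.55; W sinα = 32.4
Σc'Δl = 1.9 kN/m; ΣN' = 162.4 kN/m; ΣW sinα = 115.3 kN/m
Resisting = 1.9 + 162.4·tan23.6° = 1.9 + 71.0 = 72.8 kN/m
FS = 72.8 / 115.3 = 0.632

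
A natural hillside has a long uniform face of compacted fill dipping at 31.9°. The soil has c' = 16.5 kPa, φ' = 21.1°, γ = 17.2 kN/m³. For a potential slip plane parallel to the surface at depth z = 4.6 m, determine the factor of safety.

For an infinite slope with a slip plane parallel to the surface (no pore pressure): FS = [c' + γz cos²β tanφ'] / [γz sinβ cosβ].
γz = 17.2·4.6 = 79.12 kN/m²
Numerator = 16.5 + 79.12·cos²31.9°·tan21.1° = 16.5 + 79.12·0.7208·0.3859 = 38.504 kPa
Denominator = 79.12·sin31.9°·cos31.9° = 79.12·0.5284·0.8490 = 35.496 kPa
FS = 38.504 / 35.496 = 1.085

FS = 1.08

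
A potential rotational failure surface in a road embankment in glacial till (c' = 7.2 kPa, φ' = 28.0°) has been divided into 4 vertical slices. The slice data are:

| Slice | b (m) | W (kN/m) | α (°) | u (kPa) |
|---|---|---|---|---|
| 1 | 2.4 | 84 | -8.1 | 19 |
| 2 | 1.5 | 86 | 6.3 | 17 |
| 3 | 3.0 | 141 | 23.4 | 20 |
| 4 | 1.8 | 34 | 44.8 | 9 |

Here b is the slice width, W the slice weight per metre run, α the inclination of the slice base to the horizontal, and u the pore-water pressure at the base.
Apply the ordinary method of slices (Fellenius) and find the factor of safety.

FS = 2.02

Ordinary method of slices: FS = Σ[c'·Δl_i + (W_i cosα_i − u_i·Δl_i)·tanφ'] / Σ W_i sinα_i, with Δl_i = b_i / cosα_i.
Slice 1: Δl = 2.4/cos(-8.1°) = 2.424 m; N'_1 = 84·cos(-8.1°) − 19·2.424 = 37.1; c'Δl = 17.45; W sinα = -11.8
Slice 2: Δl = 1.5/cos6.3° = 1.509 m; N'_2 = 86·cos6.3° − 17·1.509 = 59.8; c'Δl = 10.87; W sinα = 9.4
Slice 3: Δl = 3.0/cos23.4° = 3.269 m; N'_3 = 141·cos23.4° − 20·3.269 = 64.0; c'Δl = 23.54; W sinα = 56.0
Slice 4: Δl = 1.8/cos44.8° = 2.537 m; N'_4 = 34·cos44.8° − 9·2.537 = 1.3; c'Δl = 18.26; W sinα = 24.0
Σc'Δl = 70.1 kN/m; ΣN' = 162.2 kN/m; ΣW sinα = 77.6 kN/m
Resisting = 70.1 + 162.2·tan28.0° = 70.1 + 86.3 = 156.4 kN/m
FS = 156.4 / 77.6 = 2.016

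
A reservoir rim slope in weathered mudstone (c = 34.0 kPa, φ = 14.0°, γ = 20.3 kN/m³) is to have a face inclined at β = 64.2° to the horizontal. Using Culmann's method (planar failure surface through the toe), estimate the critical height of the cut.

H_c = 16.26 m

Culmann's analysis gives the critical failure plane at α_cr = (β + φ)/2 = (64.2 + 14.0)/2 = 39.1°, and the critical height
H_c = (4c/γ) · sinβ cosφ / [1 − cos(β − φ)]
    = (4·34.0/20.3) · sin64.2°·cos14.0° / [1 − cos(50.2°)]
    = 6.700 · 0.9003·0.9703 / [1 − 0.6401]
    = 6.700 · 0.8736 / 0.3599
    = 16.26 m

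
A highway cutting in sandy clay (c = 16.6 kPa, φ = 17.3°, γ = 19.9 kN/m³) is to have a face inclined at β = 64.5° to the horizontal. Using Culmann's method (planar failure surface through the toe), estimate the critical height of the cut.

H_c = 8.97 m

Culmann's analysis gives the critical failure plane at α_cr = (β + φ)/2 = (64.5 + 17.3)/2 = 40.9°, and the critical height
H_c = (4c/γ) · sinβ cosφ / [1 − cos(β − φ)]
    = (4·16.6/19.9) · sin64.5°·cos17.3° / [1 − cos(47.2°)]
    = 3.337 · 0.9026·0.9548 / [1 − 0.6794]
    = 3.337 · 0.8618 / 0.3206
    = 8.97 m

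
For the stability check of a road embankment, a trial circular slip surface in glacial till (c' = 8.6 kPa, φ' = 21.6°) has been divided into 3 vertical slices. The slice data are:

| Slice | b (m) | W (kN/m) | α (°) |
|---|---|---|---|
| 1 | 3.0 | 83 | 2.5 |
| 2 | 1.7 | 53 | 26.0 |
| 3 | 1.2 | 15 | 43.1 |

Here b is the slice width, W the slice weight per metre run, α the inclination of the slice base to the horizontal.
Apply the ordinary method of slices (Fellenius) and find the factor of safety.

FS = 3.03

Ordinary method of slices: FS = Σ[c'·Δl_i + (W_i cosα_i)·tanφ'] / Σ W_i sinα_i, with Δl_i = b_i / cosα_i.
Slice 1: Δl = 3.0/cos2.5° = 3.003 m; N'_1 = 83·cos2.5° = 82.9; c'Δl = 25.82; W sinα = 3.6
Slice 2: Δl = 1.7/cos26.0° = 1.891 m; N'_2 = 53·cos26.0° = 47.6; c'Δl = 16.27; W sinα = 23.2
Slice 3: Δl = 1.2/cos43.1° = 1.643 m; N'_3 = 15·cos43.1° = 11.0; c'Δl = 14.13; W sinα = 10.2
Σc'Δl = 56.2 kN/m; ΣN' = 141.5 kN/m; ΣW sinα = 37.1 kN/m
Resisting = 56.2 + 141.5·tan21.6° = 56.2 + 56.0 = 112.3 kN/m
FS = 112.3 / 37.1 = 3.025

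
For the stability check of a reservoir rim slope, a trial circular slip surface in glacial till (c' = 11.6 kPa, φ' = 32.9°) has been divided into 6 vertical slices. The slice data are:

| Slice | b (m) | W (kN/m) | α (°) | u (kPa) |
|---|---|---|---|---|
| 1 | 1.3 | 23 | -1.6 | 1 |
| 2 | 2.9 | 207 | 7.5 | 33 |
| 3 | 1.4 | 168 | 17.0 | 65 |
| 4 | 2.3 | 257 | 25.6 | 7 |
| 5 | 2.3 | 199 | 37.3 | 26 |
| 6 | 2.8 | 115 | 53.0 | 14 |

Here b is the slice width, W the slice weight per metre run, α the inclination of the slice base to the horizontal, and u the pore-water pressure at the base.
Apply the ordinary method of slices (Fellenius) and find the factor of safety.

Ordinary method of slices: FS = Σ[c'·Δl_i + (W_i cosα_i − u_i·Δl_i)·tanφ'] / Σ W_i sinα_i, with Δl_i = b_i / cosα_i.
Slice 1: Δl = 1.3/cos(-1.6°) = 1.301 m; N'_1 = 23·cos(-1.6°) − 1·1.301 = 21.7; c'Δl = 15.09; W sinα = -0.6
Slice 2: Δl = 2.9/cos7.5° = 2.925 m; N'_2 = 207·cos7.5° − 33·2.925 = 108.7; c'Δl = 33.93; W sinα = 27.0
Slice 3: Δl = 1.4/cos17.0° = 1.464 m; N'_3 = 168·cos17.0° − 65·1.464 = 65.5; c'Δl = 16.98; W sinα = 49.1
Slice 4: Δl = 2.3/cos25.6° = 2.550 m; N'_4 = 257·cos25.6° − 7·2.550 = 213.9; c'Δl = 29.58; W sinα = 111.0
Slice 5: Δl = 2.3/cos37.3° = 2.891 m; N'_5 = 199·cos37.3° − 26·2.891 = 83.1; c'Δl = 33.54; W sinα = 120.6
Slice 6: Δl = 2.8/cos53.0° = 4.653 m; N'_6 = 115·cos53.0° − 14·4.653 = 4.1; c'Δl = 53.97; W sinα = 91.8
Σc'Δl = 183.1 kN/m; ΣN' = 497.0 kN/m; ΣW sinα = 399.0 kN/m
Resisting = 183.1 + 497.0·tan32.9° = 183.1 + 321.5 = 504.6 kN/m
FS = 504.6 / 399.0 = 1.265

FS = 1.26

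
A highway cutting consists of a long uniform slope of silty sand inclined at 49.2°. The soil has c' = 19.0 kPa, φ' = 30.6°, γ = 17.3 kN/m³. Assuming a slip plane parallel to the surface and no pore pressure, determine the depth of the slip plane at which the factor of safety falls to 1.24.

z = 3.04 m

Setting FS = 1.24 in FS = [c' + γz cos²β tanφ'] / [γz sinβ cosβ] and solving for z:
z = c' / [γ cosβ (FS·sinβ − cosβ·tanφ')]
  = 19.0 / [17.3·cos49.2°·(1.24·sin49.2° − cos49.2°·tan30.6°)]
  = 19.0 / [17.3·0.6534·(1.24·0.7570 − 0.6534·0.5914)]
  = 19.0 / 6.2426 = 3.044 m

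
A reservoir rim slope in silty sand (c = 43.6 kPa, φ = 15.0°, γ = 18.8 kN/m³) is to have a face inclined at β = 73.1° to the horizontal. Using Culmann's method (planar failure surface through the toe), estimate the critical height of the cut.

H_c = 18.18 m

Culmann's analysis gives the critical failure plane at α_cr = (β + φ)/2 = (73.1 + 15.0)/2 = 44.0°, and the critical height
H_c = (4c/γ) · sinβ cosφ / [1 − cos(β − φ)]
    = (4·43.6/18.8) · sin73.1°·cos15.0° / [1 − cos(58.1°)]
    = 9.277 · 0.9568·0.9659 / [1 − 0.5284]
    = 9.277 · 0.9242 / 0.4716
    = 18.18 m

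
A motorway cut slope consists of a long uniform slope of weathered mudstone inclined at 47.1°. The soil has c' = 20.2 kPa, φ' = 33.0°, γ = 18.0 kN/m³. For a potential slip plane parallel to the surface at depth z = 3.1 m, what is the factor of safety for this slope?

FS = 1.33

For an infinite slope with a slip plane parallel to the surface (no pore pressure): FS = [c' + γz cos²β tanφ'] / [γz sinβ cosβ].
γz = 18.0·3.1 = 55.80 kN/m²
Numerator = 20.2 + 55.80·cos²47.1°·tan33.0° = 20.2 + 55.80·0.4634·0.6494 = 36.992 kPa
Denominator = 55.80·sin47.1°·cos47.1° = 55.80·0.7325·0.6807 = 27.825 kPa
FS = 36.992 / 27.825 = 1.329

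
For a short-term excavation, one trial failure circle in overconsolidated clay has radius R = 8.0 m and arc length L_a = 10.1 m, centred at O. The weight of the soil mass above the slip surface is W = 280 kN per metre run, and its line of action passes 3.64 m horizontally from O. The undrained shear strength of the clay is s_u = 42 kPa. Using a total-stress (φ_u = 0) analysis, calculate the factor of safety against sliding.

FS = 3.33

Taking moments about the centre O, the resisting moment is provided by the undrained shear strength acting along the arc:
M_R = s_u·L_a·R = 42·10.10·8.0 = 3393.6 kN·m/m
M_D = W·d = 280·3.64 = 1019.2 kN·m/m
FS = M_R / M_D = 3393.6 / 1019.2 = 3.330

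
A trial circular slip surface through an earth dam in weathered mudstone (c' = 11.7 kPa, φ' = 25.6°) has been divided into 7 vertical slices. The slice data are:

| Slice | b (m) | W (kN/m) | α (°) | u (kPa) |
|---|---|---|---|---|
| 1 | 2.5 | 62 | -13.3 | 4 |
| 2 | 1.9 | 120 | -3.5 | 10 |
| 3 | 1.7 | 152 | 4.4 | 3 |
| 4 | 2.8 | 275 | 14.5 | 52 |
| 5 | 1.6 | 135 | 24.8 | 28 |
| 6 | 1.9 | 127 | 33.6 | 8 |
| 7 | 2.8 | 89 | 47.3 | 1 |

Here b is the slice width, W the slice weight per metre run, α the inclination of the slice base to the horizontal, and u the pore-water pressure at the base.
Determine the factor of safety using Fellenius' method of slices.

Ordinary method of slices: FS = Σ[c'·Δl_i + (W_i cosα_i − u_i·Δl_i)·tanφ'] / Σ W_i sinα_i, with Δl_i = b_i / cosα_i.
Slice 1: Δl = 2.5/cos(-13.3°) = 2.569 m; N'_1 = 62·cos(-13.3°) − 4·2.569 = 50.1; c'Δl = 30.06; W sinα = -14.3
Slice 2: Δl = 1.9/cos(-3.5°) = 1.904 m; N'_2 = 120·cos(-3.5°) − 10·1.904 = 100.7; c'Δl = 22.27; W sinα = -7.3
Slice 3: Δl = 1.7/cos4.4° = 1.705 m; N'_3 = 152·cos4.4° − 3·1.705 = 146.4; c'Δl = 19.95; W sinα = 11.7
Slice 4: Δl = 2.8/cos14.5° = 2.892 m; N'_4 = 275·cos14.5° − 52·2.892 = 115.9; c'Δl = 33.84; W sinα = 68.9
Slice 5: Δl = 1.6/cos24.8° = 1.763 m; N'_5 = 135·cos24.8° − 28·1.763 = 73.2; c'Δl = 20.62; W sinα = 56.6
Slice 6: Δl = 1.9/cos33.6° = 2.281 m; N'_6 = 127·cos33.6° − 8·2.281 = 87.5; c'Δl = 26.69; W sinα = 70.3
Slice 7: Δl = 2.8/cos47.3° = 4.129 m; N'_7 = 89·cos47.3° − 1·4.129 = 56.2; c'Δl = 48.31; W sinα = 65.4
Σc'Δl = 201.7 kN/m; ΣN' = 630.0 kN/m; ΣW sinα = 251.2 kN/m
Resisting = 201.7 + 630.0·tan25.6° = 201.7 + 301.9 = 503.6 kN/m
FS = 503.6 / 251.2 = 2.004

FS = 2.00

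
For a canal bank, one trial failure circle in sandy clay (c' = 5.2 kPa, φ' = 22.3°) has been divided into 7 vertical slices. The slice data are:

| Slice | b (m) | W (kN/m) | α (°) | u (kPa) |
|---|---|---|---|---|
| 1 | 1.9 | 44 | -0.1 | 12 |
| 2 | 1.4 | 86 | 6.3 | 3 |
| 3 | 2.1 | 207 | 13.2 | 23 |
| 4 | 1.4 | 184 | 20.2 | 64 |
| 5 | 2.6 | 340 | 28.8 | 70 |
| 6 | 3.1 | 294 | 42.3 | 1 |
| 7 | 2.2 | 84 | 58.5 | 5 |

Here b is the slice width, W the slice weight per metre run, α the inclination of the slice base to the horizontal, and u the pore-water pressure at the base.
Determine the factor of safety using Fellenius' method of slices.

Ordinary method of slices: FS = Σ[c'·Δl_i + (W_i cosα_i − u_i·Δl_i)·tanφ'] / Σ W_i sinα_i, with Δl_i = b_i / cosα_i.
Slice 1: Δl = 1.9/cos(-0.1°) = 1.900 m; N'_1 = 44·cos(-0.1°) − 12·1.900 = 21.2; c'Δl = 9.88; W sinα = -0.1
Slice 2: Δl = 1.4/cos6.3° = 1.409 m; N'_2 = 86·cos6.3° − 3·1.409 = 81.3; c'Δl = 7.32; W sinα = 9.4
Slice 3: Δl = 2.1/cos13.2° = 2.157 m; N'_3 = 207·cos13.2° − 23·2.157 = 151.9; c'Δl = 11.22; W sinα = 47.3
Slice 4: Δl = 1.4/cos20.2° = 1.492 m; N'_4 = 184·cos20.2° − 64·1.492 = 77.2; c'Δl = 7.76; W sinα = 63.5
Slice 5: Δl = 2.6/cos28.8° = 2.967 m; N'_5 = 340·cos28.8° − 70·2.967 = 90.3; c'Δl = 15.43; W sinα = 163.8
Slice 6: Δl = 3.1/cos42.3° = 4.191 m; N'_6 = 294·cos42.3° − 1·4.191 = 213.3; c'Δl = 21.79; W sinα = 197.9
Slice 7: Δl = 2.2/cos58.5° = 4.211 m; N'_7 = 84·cos58.5° − 5·4.211 = 22.8; c'Δl = 21.89; W sinα = 71.6
Σc'Δl = 95.3 kN/m; ΣN' = 657.9 kN/m; ΣW sinα = 553.4 kN/m
Resisting = 95.3 + 657.9·tan22.3° = 95.3 + 269.8 = 365.1 kN/m
FS = 365.1 / 553.4 = 0.660

FS = 0.66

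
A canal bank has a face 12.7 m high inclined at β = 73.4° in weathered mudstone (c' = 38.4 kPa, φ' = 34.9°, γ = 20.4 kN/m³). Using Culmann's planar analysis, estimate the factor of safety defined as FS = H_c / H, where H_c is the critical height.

H_c = (4c'/γ) · sinβ cosφ' / [1 − cos(β − φ')]
    = (4·38.4/20.4) · sin73.4°·cos34.9° / [1 − cos38.5°]
    = 7.529 · 0.7860 / 0.2174 = 27.22 m
FS = H_c / H = 27.22 / 12.7 = 2.143

FS = 2.14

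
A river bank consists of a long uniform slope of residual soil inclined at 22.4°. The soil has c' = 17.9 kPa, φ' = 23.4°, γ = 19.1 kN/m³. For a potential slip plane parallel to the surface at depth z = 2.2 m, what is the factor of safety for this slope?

For an infinite slope with a slip plane parallel to the surface (no pore pressure): FS = [c' + γz cos²β tanφ'] / [γz sinβ cosβ].
γz = 19.1·2.2 = 42.02 kN/m²
Numerator = 17.9 + 42.02·cos²22.4°·tan23.4° = 17.9 + 42.02·0.8548·0.4327 = 33.443 kPa
Denominator = 42.02·sin22.4°·cos22.4° = 42.02·0.3811·0.9245 = 14.804 kPa
FS = 33.443 / 14.804 = 2.259

FS = 2.26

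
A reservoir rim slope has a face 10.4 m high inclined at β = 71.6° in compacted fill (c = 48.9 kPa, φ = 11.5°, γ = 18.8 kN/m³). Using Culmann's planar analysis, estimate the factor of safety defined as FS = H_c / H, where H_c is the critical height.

H_c = (4c/γ) · sinβ cosφ / [1 − cos(β − φ)]
    = (4·48.9/18.8) · sin71.6°·cos11.5° / [1 − cos60.1°]
    = 10.404 · 0.9298 / 0.5015 = 19.29 m
FS = H_c / H = 19.29 / 10.4 = 1.855

FS = 1.85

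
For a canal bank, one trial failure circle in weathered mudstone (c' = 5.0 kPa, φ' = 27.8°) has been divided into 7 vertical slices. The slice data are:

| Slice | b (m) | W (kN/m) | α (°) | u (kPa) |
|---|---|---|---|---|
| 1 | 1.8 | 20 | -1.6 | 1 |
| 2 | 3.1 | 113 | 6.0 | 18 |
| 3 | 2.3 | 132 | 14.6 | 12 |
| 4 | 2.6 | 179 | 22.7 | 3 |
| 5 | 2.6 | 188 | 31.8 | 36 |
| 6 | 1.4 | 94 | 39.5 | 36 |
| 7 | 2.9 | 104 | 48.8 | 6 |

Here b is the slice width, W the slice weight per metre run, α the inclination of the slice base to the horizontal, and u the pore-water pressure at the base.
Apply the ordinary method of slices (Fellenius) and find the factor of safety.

Ordinary method of slices: FS = Σ[c'·Δl_i + (W_i cosα_i − u_i·Δl_i)·tanφ'] / Σ W_i sinα_i, with Δl_i = b_i / cosα_i.
Slice 1: Δl = 1.8/cos(-1.6°) = 1.801 m; N'_1 = 20·cos(-1.6°) − 1·1.801 = 18.2; c'Δl = 9.00; W sinα = -0.6
Slice 2: Δl = 3.1/cos6.0° = 3.117 m; N'_2 = 113·cos6.0° − 18·3.117 = 56.3; c'Δl = 15.59; W sinα = 11.8
Slice 3: Δl = 2.3/cos14.6° = 2.377 m; N'_3 = 132·cos14.6° − 12·2.377 = 99.2; c'Δl = 11.88; W sinα = 33.3
Slice 4: Δl = 2.6/cos22.7° = 2.818 m; N'_4 = 179·cos22.7° − 3·2.818 = 156.7; c'Δl = 14.09; W sinα = 69.1
Slice 5: Δl = 2.6/cos31.8° = 3.059 m; N'_5 = 188·cos31.8° − 36·3.059 = 49.6; c'Δl = 15.30; W sinα = 99.1
Slice 6: Δl = 1.4/cos39.5° = 1.814 m; N'_6 = 94·cos39.5° − 36·1.814 = 7.2; c'Δl = 9.07; W sinα = 59.8
Slice 7: Δl = 2.9/cos48.8° = 4.403 m; N'_7 = 104·cos48.8° − 6·4.403 = 42.1; c'Δl = 22.01; W sinα = 78.3
Σc'Δl = 96.9 kN/m; ΣN' = 429.3 kN/m; ΣW sinα = 350.7 kN/m
Resisting = 96.9 + 429.3·tan27.8° = 96.9 + 226.4 = 323.3 kN/m
FS = 323.3 / 350.7 = 0.922

FS = 0.92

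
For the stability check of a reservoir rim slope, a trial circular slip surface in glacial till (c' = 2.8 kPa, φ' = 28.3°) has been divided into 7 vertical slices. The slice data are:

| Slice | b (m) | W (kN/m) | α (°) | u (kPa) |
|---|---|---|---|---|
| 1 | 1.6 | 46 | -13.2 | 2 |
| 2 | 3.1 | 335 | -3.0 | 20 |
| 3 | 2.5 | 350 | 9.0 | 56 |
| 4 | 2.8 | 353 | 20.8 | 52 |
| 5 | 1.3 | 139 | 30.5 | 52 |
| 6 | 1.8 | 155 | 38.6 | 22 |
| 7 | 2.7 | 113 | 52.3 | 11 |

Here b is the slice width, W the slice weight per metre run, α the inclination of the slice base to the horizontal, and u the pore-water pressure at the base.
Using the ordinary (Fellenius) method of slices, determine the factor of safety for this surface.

FS = 1.21

Ordinary method of slices: FS = Σ[c'·Δl_i + (W_i cosα_i − u_i·Δl_i)·tanφ'] / Σ W_i sinα_i, with Δl_i = b_i / cosα_i.
Slice 1: Δl = 1.6/cos(-13.2°) = 1.643 m; N'_1 = 46·cos(-13.2°) − 2·1.643 = 41.5; c'Δl = 4.60; W sinα = -10.5
Slice 2: Δl = 3.1/cos(-3.0°) = 3.104 m; N'_2 = 335·cos(-3.0°) − 20·3.104 = 272.5; c'Δl = 8.69; W sinα = -17.5
Slice 3: Δl = 2.5/cos9.0° = 2.531 m; N'_3 = 350·cos9.0° − 56·2.531 = 203.9; c'Δl = 7.09; W sinα = 54.8
Slice 4: Δl = 2.8/cos20.8° = 2.995 m; N'_4 = 353·cos20.8° − 52·2.995 = 174.2; c'Δl = 8.39; W sinα = 125.4
Slice 5: Δl = 1.3/cos30.5° = 1.509 m; N'_5 = 139·cos30.5° − 52·1.509 = 41.3; c'Δl = 4.22; W sinα = 70.5
Slice 6: Δl = 1.8/cos38.6° = 2.303 m; N'_6 = 155·cos38.6° − 22·2.303 = 70.5; c'Δl = 6.45; W sinα = 96.7
Slice 7: Δl = 2.7/cos52.3° = 4.415 m; N'_7 = 113·cos52.3° − 11·4.415 = 20.5; c'Δl = 12.36; W sinα = 89.4
Σc'Δl = 51.8 kN/m; ΣN' = 824.5 kN/m; ΣW sinα = 408.7 kN/m
Resisting = 51.8 + 824.5·tan28.3° = 51.8 + 443.9 = 495.7 kN/m
FS = 495.7 / 408.7 = 1.213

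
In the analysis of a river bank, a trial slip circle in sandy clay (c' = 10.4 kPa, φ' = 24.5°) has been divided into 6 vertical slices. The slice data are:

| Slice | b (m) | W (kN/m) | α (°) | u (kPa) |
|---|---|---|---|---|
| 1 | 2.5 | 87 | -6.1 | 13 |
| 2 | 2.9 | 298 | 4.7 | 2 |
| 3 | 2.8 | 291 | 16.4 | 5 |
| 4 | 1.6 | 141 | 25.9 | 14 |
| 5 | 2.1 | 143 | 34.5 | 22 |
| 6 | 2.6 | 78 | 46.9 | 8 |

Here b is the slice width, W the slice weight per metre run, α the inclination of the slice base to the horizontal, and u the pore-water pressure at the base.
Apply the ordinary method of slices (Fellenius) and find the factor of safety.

FS = 1.80

Ordinary method of slices: FS = Σ[c'·Δl_i + (W_i cosα_i − u_i·Δl_i)·tanφ'] / Σ W_i sinα_i, with Δl_i = b_i / cosα_i.
Slice 1: Δl = 2.5/cos(-6.1°) = 2.514 m; N'_1 = 87·cos(-6.1°) − 13·2.514 = 53.8; c'Δl = 26.15; W sinα = -9.2
Slice 2: Δl = 2.9/cos4.7° = 2.910 m; N'_2 = 298·cos4.7° − 2·2.910 = 291.2; c'Δl = 30.26; W sinα = 24.4
Slice 3: Δl = 2.8/cos16.4° = 2.919 m; N'_3 = 291·cos16.4° − 5·2.919 = 264.6; c'Δl = 30.36; W sinα = 82.2
Slice 4: Δl = 1.6/cos25.9° = 1.779 m; N'_4 = 141·cos25.9° − 14·1.779 = 101.9; c'Δl = 18.50; W sinα = 61.6
Slice 5: Δl = 2.1/cos34.5° = 2.548 m; N'_5 = 143·cos34.5° − 22·2.548 = 61.8; c'Δl = 26.50; W sinα = 81.0
Slice 6: Δl = 2.6/cos46.9° = 3.805 m; N'_6 = 78·cos46.9° − 8·3.805 = 22.9; c'Δl = 39.57; W sinα = 57.0
Σc'Δl = 171.3 kN/m; ΣN' = 796.1 kN/m; ΣW sinα = 296.9 kN/m
Resisting = 171.3 + 796.1·tan24.5° = 171.3 + 362.8 = 534.2 kN/m
FS = 534.2 / 296.9 = 1.799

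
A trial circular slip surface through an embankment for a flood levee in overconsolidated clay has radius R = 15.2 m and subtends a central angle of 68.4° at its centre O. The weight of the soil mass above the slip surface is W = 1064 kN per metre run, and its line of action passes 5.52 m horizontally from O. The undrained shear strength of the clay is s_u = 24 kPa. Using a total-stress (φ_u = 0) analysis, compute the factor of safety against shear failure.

Taking moments about the centre O, the resisting moment is provided by the undrained shear strength acting along the arc:
Arc length L_a = R·θ = 15.2·(68.4°·π/180) = 15.2·1.1938 = 18.15 m
M_R = s_u·L_a·R = 24·18.15·15.2 = 6619.6 kN·m/m
M_D = W·d = 1064·5.52 = 5873.3 kN·m/m
FS = M_R / M_D = 6619.6 / 5873.3 = 1.127

FS = 1.13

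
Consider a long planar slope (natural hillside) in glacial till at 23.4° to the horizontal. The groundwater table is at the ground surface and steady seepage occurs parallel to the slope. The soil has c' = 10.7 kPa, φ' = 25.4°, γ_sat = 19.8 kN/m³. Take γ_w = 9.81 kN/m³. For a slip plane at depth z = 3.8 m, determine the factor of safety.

FS = 0.94

With seepage parallel to the slope and the water table at the surface, the effective normal stress on the slip plane uses the buoyant unit weight γ' = γ_sat − γ_w while the driving shear stress uses γ_sat:
FS = [c' + γ' z cos²β tanφ'] / [γ_sat z sinβ cosβ]
γ' = 19.8 − 9.81 = 9.99 kN/m³
Numerator = 10.7 + 9.99·3.8·cos²23.4°·tan25.4° = 10.7 + 9.99·3.8·0.8423·0.4748 = 25.883 kPa
Denominator = 19.8·3.8·sin23.4°·cos23.4° = 19.8·3.8·0.3971·0.9178 = 27.424 kPa
FS = 25.883 / 27.424 = 0.944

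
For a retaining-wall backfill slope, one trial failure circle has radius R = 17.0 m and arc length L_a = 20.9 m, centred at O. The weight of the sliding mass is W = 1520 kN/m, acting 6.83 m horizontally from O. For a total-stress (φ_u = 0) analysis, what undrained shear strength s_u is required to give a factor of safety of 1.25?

s_u = 36.5 kPa

FS = s_u·L_a·R / (W·d), so s_u = FS·W·d / (L_a·R).
s_u = 1.25·1520·6.83 / (20.90·17.0) = 12977.0 / 355.30 = 36.52 kPa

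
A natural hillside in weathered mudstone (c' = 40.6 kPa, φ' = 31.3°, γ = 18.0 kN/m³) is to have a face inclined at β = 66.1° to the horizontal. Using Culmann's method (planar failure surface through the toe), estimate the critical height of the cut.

H_c = 39.41 m

Culmann's analysis gives the critical failure plane at α_cr = (β + φ')/2 = (66.1 + 31.3)/2 = 48.7°, and the critical height
H_c = (4c'/γ) · sinβ cosφ' / [1 − cos(β − φ')]
    = (4·40.6/18.0) · sin66.1°·cos31.3° / [1 − cos(34.8°)]
    = 9.022 · 0.9143·0.8545 / [1 − 0.8211]
    = 9.022 · 0.7812 / 0.1789
    = 39.41 m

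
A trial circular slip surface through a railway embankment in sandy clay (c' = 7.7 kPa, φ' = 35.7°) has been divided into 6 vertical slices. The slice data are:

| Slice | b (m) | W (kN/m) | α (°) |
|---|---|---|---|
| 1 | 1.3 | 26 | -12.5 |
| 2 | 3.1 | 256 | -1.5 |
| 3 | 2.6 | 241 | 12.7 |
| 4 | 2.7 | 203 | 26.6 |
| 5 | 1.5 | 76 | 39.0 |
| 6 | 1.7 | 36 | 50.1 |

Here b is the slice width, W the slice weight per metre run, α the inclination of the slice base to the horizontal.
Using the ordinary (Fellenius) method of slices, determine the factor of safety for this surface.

FS = 3.25

Ordinary method of slices: FS = Σ[c'·Δl_i + (W_i cosα_i)·tanφ'] / Σ W_i sinα_i, with Δl_i = b_i / cosα_i.
Slice 1: Δl = 1.3/cos(-12.5°) = 1.332 m; N'_1 = 26·cos(-12.5°) = 25.4; c'Δl = 10.25; W sinα = -5.6
Slice 2: Δl = 3.1/cos(-1.5°) = 3.101 m; N'_2 = 256·cos(-1.5°) = 255.9; c'Δl = 23.88; W sinα = -6.7
Slice 3: Δl = 2.6/cos12.7° = 2.665 m; N'_3 = 241·cos12.7° = 235.1; c'Δl = 20.52; W sinα = 53.0
Slice 4: Δl = 2.7/cos26.6° = 3.020 m; N'_4 = 203·cos26.6° = 181.5; c'Δl = 23.25; W sinα = 90.9
Slice 5: Δl = 1.5/cos39.0° = 1.930 m; N'_5 = 76·cos39.0° = 59.1; c'Δl = 14.86; W sinα = 47.8
Slice 6: Δl = 1.7/cos50.1° = 2.650 m; N'_6 = 36·cos50.1° = 23.1; c'Δl = 20.41; W sinα = 27.6
Σc'Δl = 113.2 kN/m; ΣN' = 780.1 kN/m; ΣW sinα = 207.0 kN/m
Resisting = 113.2 + 780.1·tan35.7° = 113.2 + 560.5 = 673.7 kN/m
FS = 673.7 / 207.0 = 3.255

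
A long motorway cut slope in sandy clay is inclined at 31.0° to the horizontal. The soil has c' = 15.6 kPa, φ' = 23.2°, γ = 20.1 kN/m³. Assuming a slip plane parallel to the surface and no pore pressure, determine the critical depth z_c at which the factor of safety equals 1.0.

z_c = 6.13 m

Setting FS = 1.00 in FS = [c' + γz cos²β tanφ'] / [γz sinβ cosβ] and solving for z:
z = c' / [γ cosβ (FS·sinβ − cosβ·tanφ')]
  = 15.6 / [20.1·cos31.0°·(1.00·sin31.0° − cos31.0°·tan23.2°)]
  = 15.6 / [20.1·0.8572·(1.00·0.5150 − 0.8572·0.4286)]
  = 15.6 / 2.5440 = 6.132 m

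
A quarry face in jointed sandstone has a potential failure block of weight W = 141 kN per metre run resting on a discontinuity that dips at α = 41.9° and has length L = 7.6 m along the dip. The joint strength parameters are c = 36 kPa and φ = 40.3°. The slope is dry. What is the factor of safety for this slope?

Resolving the block weight along and normal to the plane and applying the Mohr–Coulomb strength on the joint:
N' = W cosα = 141·cos41.9° = 104.9 kN/m
Driving force T = W sinα = 141·sin41.9° = 94.2 kN/m
Resisting force R = c·L + N'·tanφ = 36·7.6 + 104.9·tan40.3° = 273.6 + 89.0 = 362.6 kN/m
FS = R / T = 362.6 / 94.2 = 3.851

FS = 3.85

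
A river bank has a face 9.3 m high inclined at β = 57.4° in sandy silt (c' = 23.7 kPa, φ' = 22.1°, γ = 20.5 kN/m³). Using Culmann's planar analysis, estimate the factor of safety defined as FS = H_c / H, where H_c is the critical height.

FS = 2.11

H_c = (4c'/γ) · sinβ cosφ' / [1 − cos(β − φ')]
    = (4·23.7/20.5) · sin57.4°·cos22.1° / [1 − cos35.3°]
    = 4.624 · 0.7806 / 0.1839 = 19.63 m
FS = H_c / H = 19.63 / 9.3 = 2.111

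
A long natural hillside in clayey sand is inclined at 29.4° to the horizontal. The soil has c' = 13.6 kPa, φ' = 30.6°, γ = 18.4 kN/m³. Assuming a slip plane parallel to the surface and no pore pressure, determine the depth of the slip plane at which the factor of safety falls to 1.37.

Setting FS = 1.37 in FS = [c' + γz cos²β tanφ'] / [γz sinβ cosβ] and solving for z:
z = c' / [γ cosβ (FS·sinβ − cosβ·tanφ')]
  = 13.6 / [18.4·cos29.4°·(1.37·sin29.4° − cos29.4°·tan30.6°)]
  = 13.6 / [18.4·0.8712·(1.37·0.4909 − 0.8712·0.5914)]
  = 13.6 / 2.5216 = 5.393 m

z = 5.39 m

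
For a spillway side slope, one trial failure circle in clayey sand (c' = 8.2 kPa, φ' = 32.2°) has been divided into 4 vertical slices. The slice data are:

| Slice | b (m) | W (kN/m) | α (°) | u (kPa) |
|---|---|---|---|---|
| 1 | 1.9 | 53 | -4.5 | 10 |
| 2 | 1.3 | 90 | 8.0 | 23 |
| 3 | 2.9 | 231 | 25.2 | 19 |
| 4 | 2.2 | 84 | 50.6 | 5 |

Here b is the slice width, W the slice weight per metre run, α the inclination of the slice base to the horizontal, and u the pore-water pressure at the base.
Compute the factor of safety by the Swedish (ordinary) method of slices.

Ordinary method of slices: FS = Σ[c'·Δl_i + (W_i cosα_i − u_i·Δl_i)·tanφ'] / Σ W_i sinα_i, with Δl_i = b_i / cosα_i.
Slice 1: Δl = 1.9/cos(-4.5°) = 1.906 m; N'_1 = 53·cos(-4.5°) − 10·1.906 = 33.8; c'Δl = 15.63; W sinα = -4.2
Slice 2: Δl = 1.3/cos8.0° = 1.313 m; N'_2 = 90·cos8.0° − 23·1.313 = 58.9; c'Δl = 10.76; W sinα = 12.5
Slice 3: Δl = 2.9/cos25.2° = 3.205 m; N'_3 = 231·cos25.2° − 19·3.205 = 148.1; c'Δl = 26.28; W sinα = 98.4
Slice 4: Δl = 2.2/cos50.6° = 3.466 m; N'_4 = 84·cos50.6° − 5·3.466 = 36.0; c'Δl = 28.42; W sinα = 64.9
Σc'Δl = 81.1 kN/m; ΣN' = 276.8 kN/m; ΣW sinα = 171.6 kN/m
Resisting = 81.1 + 276.8·tan32.2° = 81.1 + 174.3 = 255.4 kN/m
FS = 255.4 / 171.6 = 1.488

FS = 1.49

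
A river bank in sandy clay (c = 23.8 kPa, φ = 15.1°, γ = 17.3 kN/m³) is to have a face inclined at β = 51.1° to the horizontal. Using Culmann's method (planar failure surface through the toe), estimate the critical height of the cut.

H_c = 21.65 m

Culmann's analysis gives the critical failure plane at α_cr = (β + φ)/2 = (51.1 + 15.1)/2 = 33.1°, and the critical height
H_c = (4c/γ) · sinβ cosφ / [1 − cos(β − φ)]
    = (4·23.8/17.3) · sin51.1°·cos15.1° / [1 − cos(36.0°)]
    = 5.503 · 0.7782·0.9655 / [1 − 0.8090]
    = 5.503 · 0.7514 / 0.1910
    = 21.65 m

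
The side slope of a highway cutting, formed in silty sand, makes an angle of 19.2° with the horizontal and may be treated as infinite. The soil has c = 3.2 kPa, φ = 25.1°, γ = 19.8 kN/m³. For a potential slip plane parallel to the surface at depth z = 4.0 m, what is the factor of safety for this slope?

FS = 1.48

For an infinite slope with a slip plane parallel to the surface (no pore pressure): FS = [c + γz cos²β tanφ] / [γz sinβ cosβ].
γz = 19.8·4.0 = 79.20 kN/m²
Numerator = 3.2 + 79.20·cos²19.2°·tan25.1° = 3.2 + 79.20·0.8918·0.4684 = 36.288 kPa
Denominator = 79.20·sin19.2°·cos19.2° = 79.20·0.3289·0.9444 = 24.597 kPa
FS = 36.288 / 24.597 = 1.475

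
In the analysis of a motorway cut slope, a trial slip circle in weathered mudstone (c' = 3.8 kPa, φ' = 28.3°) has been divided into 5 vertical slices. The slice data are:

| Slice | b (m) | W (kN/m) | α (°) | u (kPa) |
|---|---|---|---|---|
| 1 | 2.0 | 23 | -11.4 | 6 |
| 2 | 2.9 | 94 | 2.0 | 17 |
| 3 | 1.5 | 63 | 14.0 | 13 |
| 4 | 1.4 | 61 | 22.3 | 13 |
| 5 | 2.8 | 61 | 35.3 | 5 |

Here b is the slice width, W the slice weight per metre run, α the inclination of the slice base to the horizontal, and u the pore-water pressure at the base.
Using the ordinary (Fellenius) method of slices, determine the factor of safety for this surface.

FS = 1.83

Ordinary method of slices: FS = Σ[c'·Δl_i + (W_i cosα_i − u_i·Δl_i)·tanφ'] / Σ W_i sinα_i, with Δl_i = b_i / cosα_i.
Slice 1: Δl = 2.0/cos(-11.4°) = 2.040 m; N'_1 = 23·cos(-11.4°) − 6·2.040 = 10.3; c'Δl = 7.75; W sinα = -4.5
Slice 2: Δl = 2.9/cos2.0° = 2.902 m; N'_2 = 94·cos2.0° − 17·2.902 = 44.6; c'Δl = 11.03; W sinα = 3.3
Slice 3: Δl = 1.5/cos14.0° = 1.546 m; N'_3 = 63·cos14.0° − 13·1.546 = 41.0; c'Δl = 5.87; W sinα = 15.2
Slice 4: Δl = 1.4/cos22.3° = 1.513 m; N'_4 = 61·cos22.3° − 13·1.513 = 36.8; c'Δl = 5.75; W sinα = 23.1
Slice 5: Δl = 2.8/cos35.3° = 3.431 m; N'_5 = 61·cos35.3° − 5·3.431 = 32.6; c'Δl = 13.04; W sinα = 35.2
Σc'Δl = 43.4 kN/m; ΣN' = 165.3 kN/m; ΣW sinα = 72.4 kN/m
Resisting = 43.4 + 165.3·tan28.3° = 43.4 + 89.0 = 132.5 kN/m
FS = 132.5 / 72.4 = 1.830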